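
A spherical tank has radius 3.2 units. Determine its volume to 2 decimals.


Shape: sphere
Radius r = 3.2 units
Formula: V = (4/3) * pi * r^3
r^3 = 32.768
(4/3) * 32.768 = 43.690667
V = 43.690667 * pi
V = 137.26
137.26 units^3


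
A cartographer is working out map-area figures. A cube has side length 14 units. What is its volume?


Shape: cube
Side s = 14 units
Formula: V = s^3
V = 14 * 14 * 14
V = 196 * 14
V = 2744
2744 units^3


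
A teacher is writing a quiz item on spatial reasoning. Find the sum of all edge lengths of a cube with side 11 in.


Shape: cube
Side s = 11 in
A cube has 12 edges, all equal.
Formula: total edge length = 12 * s
Total = 12 * 11
Total = 132
132 in


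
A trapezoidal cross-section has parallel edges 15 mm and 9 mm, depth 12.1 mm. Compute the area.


Shape: trapezoid
Parallel sides a = 15 mm, b = 9 mm; Height h = 12.1 mm
Formula: A = (a + b) * h / 2
a + b = 15 + 9 = 24
A = 24 * 12.1 / 2
A = 290.4 / 2
A = 145.2
145.2 mm^2


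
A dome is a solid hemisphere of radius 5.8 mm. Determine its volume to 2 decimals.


Shape: hemisphere (half of a sphere)
Radius r = 5.8 mm
Formula: V = (1/2) * (4/3) * pi * r^3 = (2/3) * pi * r^3
r^3 = 195.112
(2/3) * 195.112 = 130.074667
V = 130.074667 * pi
V = 408.64
408.64 mm^3


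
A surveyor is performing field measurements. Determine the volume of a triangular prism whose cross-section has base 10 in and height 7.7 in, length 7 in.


Shape: triangular prism
Triangle base = 10 in, triangle height = 7.7 in, prism length L = 7 in
Formula: V = (1/2 * b * h_tri) * L
Cross-section area = 0.5 * 10 * 7.7 = 38.5
V = 38.5 * 7
V = 269.5
269.5 in^3


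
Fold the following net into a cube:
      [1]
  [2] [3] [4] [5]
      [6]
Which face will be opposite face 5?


Net: cross layout. Take square 3 as the base (bottom).
Fold the four squares in the horizontal row up around 3: 2 -> left, 4 -> right, 5 wraps to the top.
Fold 1 and 6 up from 3: 1 -> back, 6 -> front.
Opposite pairs are therefore: (1, 6), (2, 4), (3, 5).
Face 5 is opposite face 3.
face 3


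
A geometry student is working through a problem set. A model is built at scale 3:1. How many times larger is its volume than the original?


Linear scale factor k = 3
Rule: under a linear scaling by k, volumes scale by k^3.
k^3 = 3 * 3 * 3
k^3 = 9 * 3
k^3 = 27
Volume scales by a factor of 27.
27 (dimensionless)


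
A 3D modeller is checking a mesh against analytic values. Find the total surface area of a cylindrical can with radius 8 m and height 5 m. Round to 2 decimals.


Shape: closed cylinder
Radius r = 8 m, Height h = 5 m
Formula: SA = 2*pi*r^2 + 2*pi*r*h = 2*pi*r*(r + h)
r + h = 13
2 * r * (r + h) = 2 * 8 * 13 = 208
SA = 208 * pi
SA = 653.45
653.45 m^2


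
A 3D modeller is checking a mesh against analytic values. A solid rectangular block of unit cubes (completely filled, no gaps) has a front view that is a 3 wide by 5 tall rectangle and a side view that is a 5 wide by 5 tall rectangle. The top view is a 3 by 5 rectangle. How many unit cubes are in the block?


Orthographic views of a solid rectangular block:
Front view 3 x 5 -> length = 3, height = 5
Side view 5 x 5 -> width = 5, height = 5 (consistent)
Top view 3 x 5 -> confirms length = 3, width = 5
The block is 3 x 5 x 5.
Total unit cubes = 3 * 5 * 5 = 75
75 unit cubes


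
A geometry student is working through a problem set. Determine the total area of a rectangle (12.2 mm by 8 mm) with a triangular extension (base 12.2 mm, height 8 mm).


Composite shape: rectangle + triangle
Rectangle area = 12.2 * 8 = 97.6
Triangle area = 0.5 * 12.2 * 8 = 48.8
Total = 97.6 + 48.8
Total = 146.4
146.4 mm^2


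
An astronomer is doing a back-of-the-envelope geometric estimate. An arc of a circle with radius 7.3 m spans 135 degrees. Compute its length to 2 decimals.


Shape: circular arc
Radius r = 7.3 m, Angle = 135 degrees
Formula: L = (angle/360) * 2 * pi * r
2 * pi * r = 14.6 * pi
L = (135/360) * 14.6 * pi
L = 5.475 * pi
L = 17.2
17.2 m


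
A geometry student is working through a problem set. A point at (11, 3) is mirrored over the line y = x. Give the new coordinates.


Transformation: reflection
Original point: (11, 3)
Rule for reflection over y = x: (x, y) -> (y, x)
Apply: (11, 3) -> (3, 11)
(3, 11)


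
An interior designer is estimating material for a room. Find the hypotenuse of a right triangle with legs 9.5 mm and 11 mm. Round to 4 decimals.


Shape: right triangle
Legs a = 9.5 mm, b = 11 mm
Formula: c = sqrt(a^2 + b^2)
a^2 = 90.25, b^2 = 121
a^2 + b^2 = 211.25
c = sqrt(211.25)
c = 14.5344
14.5344 mm


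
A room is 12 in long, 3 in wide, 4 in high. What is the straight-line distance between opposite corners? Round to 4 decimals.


Shape: rectangular box (space diagonal)
l = 12 in, w = 3 in, h = 4 in
Visualize: the diagonal of the base, then a right triangle with that diagonal and the height.
Formula: d = sqrt(l^2 + w^2 + h^2)
l^2 + w^2 + h^2 = 144 + 9 + 16 = 169
d = sqrt(169)
d = 13.0
13 in


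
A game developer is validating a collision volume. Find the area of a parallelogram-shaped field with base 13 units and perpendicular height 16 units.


Shape: parallelogram
Base b = 13 units, Height h = 16 units
Formula: A = b * h
A = 13 * 16
A = 208
208 units^2


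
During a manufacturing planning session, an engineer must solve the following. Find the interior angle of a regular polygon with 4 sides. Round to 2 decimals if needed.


Shape: regular square (4 sides)
Formula: interior angle = (n - 2) * 180 / n
(n - 2) = 2
(n - 2) * 180 = 360
angle = 360 / 4
angle = 90
90 degrees


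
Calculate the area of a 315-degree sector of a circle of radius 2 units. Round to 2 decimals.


Shape: circular sector
Radius r = 2 units, Angle = 315 degrees
Formula: A = (angle/360) * pi * r^2
r^2 = 4
Fraction of circle = 315/360
A = (315/360) * pi * 4
A = 3.5 * pi
A = 11
11 units^2


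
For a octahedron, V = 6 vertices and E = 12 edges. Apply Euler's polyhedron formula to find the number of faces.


Polyhedron: octahedron
Euler's formula for convex polyhedra: V - E + F = 2
Given: V = 6 vertices and E = 12 edges
Solve for F:
F = 2 + E - V = 2 + 12 - 6 = 8
8 faces


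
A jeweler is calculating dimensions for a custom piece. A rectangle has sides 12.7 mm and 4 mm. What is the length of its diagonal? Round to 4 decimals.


Shape: rectangle (diagonal via Pythagoras)
Sides: 12.7 mm and 4 mm
Formula: d = sqrt(l^2 + w^2)
l^2 = 161.29, w^2 = 16
l^2 + w^2 = 177.29
d = sqrt(177.29)
d = 13.315
13.315 mm


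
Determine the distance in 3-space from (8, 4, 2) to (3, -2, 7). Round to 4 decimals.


3D distance between two points
P1 = (8, 4, 2), P2 = (3, -2, 7)
Formula: d = sqrt((x2-x1)^2 + (y2-y1)^2 + (z2-z1)^2)
dx = 3 - 8 = -5
dy = -2 - 4 = -6
dz = 7 - 2 = 5
dx^2 + dy^2 + dz^2 = 25 + 36 + 25 = 86
d = sqrt(86)
d = 9.2736
9.2736 units


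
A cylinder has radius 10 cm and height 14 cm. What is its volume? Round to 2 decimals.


Shape: cylinder
Radius r = 10 cm, Height h = 14 cm
Formula: V = pi * r^2 * h
r^2 = 100
V = pi * 100 * 14
V = 1400 * pi
V = 4398.23
4398.23 cm^3


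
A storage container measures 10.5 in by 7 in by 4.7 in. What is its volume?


Shape: rectangular prism
l = 10.5 in, w = 7 in, h = 4.7 in
Formula: V = l * w * h
V = 10.5 * 7 * 4.7
V = 73.5 * 4.7
V = 345.45
345.45 in^3


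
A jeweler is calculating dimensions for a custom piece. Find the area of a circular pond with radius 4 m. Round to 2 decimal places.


Shape: circle
Radius r = 4 m
Formula: A = pi * r^2
r^2 = 4^2 = 16
A = pi * 16
A = 50.27
50.27 m^2


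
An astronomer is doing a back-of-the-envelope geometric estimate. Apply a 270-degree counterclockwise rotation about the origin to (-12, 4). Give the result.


Transformation: rotation about the origin
Original point: (-12, 4)
Rule for 270 deg counterclockwise: (x, y) -> (y, -x)
Apply: (-12, 4) -> (4, 12)
(4, 12)


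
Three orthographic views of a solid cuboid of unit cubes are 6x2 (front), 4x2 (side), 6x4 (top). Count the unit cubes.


Orthographic views of a solid rectangular block:
Front view 6 x 2 -> length = 6, height = 2
Side view 4 x 2 -> width = 4, height = 2 (consistent)
Top view 6 x 4 -> confirms length = 6, width = 4
The block is 6 x 4 x 2.
Total unit cubes = 6 * 4 * 2 = 48
48 unit cubes


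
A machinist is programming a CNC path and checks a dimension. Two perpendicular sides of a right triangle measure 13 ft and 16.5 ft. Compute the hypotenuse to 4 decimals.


Shape: right triangle
Legs a = 13 ft, b = 16.5 ft
Formula: c = sqrt(a^2 + b^2)
a^2 = 169, b^2 = 272.25
a^2 + b^2 = 441.25
c = sqrt(441.25)
c = 21.006
21.006 ft


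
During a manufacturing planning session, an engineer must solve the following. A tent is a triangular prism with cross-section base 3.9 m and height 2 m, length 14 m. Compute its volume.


Shape: triangular prism
Triangle base = 3.9 m, triangle height = 2 m, prism length L = 14 m
Formula: V = (1/2 * b * h_tri) * L
Cross-section area = 0.5 * 3.9 * 2 = 3.9
V = 3.9 * 14
V = 54.6
54.6 m^3


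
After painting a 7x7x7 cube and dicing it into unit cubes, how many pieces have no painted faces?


Large cube: 7 x 7 x 7, cut into unit cubes.
n = 7, so n - 2 = 5
Unpainted cubes form the interior (n - 2)^3 block.
(n - 2)^3 = 5^3 = 125
125 unit cubes


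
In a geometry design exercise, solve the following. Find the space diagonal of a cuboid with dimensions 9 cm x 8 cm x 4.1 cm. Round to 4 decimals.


Shape: rectangular box (space diagonal)
l = 9 cm, w = 8 cm, h = 4.1 cm
Visualize: the diagonal of the base, then a right triangle with that diagonal and the height.
Formula: d = sqrt(l^2 + w^2 + h^2)
l^2 + w^2 + h^2 = 81 + 64 + 16.81 = 161.81
d = sqrt(161.81)
d = 12.7205
12.7205 cm


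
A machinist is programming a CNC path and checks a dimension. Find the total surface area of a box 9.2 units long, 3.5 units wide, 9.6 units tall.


Shape: rectangular prism
l = 9.2 units, w = 3.5 units, h = 9.6 units
Formula: SA = 2(lw + lh + wh)
lw = 32.2, lh = 88.32, wh = 33.6
lw + lh + wh = 154.12
SA = 2 * 154.12
SA = 308.24
308.24 units^2


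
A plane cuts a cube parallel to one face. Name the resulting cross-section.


Solid: cube
Cutting plane: parallel to one face
Visualize the intersection of the plane with the solid's surface.
The boundary of the cut region is a square.
square


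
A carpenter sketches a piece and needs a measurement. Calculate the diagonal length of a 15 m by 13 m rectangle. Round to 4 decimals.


Shape: rectangle (diagonal via Pythagoras)
Sides: 15 m and 13 m
Formula: d = sqrt(l^2 + w^2)
l^2 = 225, w^2 = 169
l^2 + w^2 = 394
d = sqrt(394)
d = 19.8494
19.8494 m


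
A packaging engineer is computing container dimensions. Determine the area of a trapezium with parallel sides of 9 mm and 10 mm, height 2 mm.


Shape: trapezoid
Parallel sides a = 9 mm, b = 10 mm; Height h = 2 mm
Formula: A = (a + b) * h / 2
a + b = 9 + 10 = 19
A = 19 * 2 / 2
A = 38 / 2
A = 19
19 mm^2


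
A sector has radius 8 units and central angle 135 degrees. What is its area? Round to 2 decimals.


Shape: circular sector
Radius r = 8 units, Angle = 135 degrees
Formula: A = (angle/360) * pi * r^2
r^2 = 64
Fraction of circle = 135/360
A = (135/360) * pi * 64
A = 24 * pi
A = 75.4
75.4 units^2


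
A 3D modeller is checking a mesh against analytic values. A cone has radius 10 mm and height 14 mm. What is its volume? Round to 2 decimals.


Shape: cone
Radius r = 10 mm, Height h = 14 mm
Formula: V = (1/3) * pi * r^2 * h
r^2 = 100
pi * r^2 * h = pi * 100 * 14 = 1400 * pi
V = 1400 * pi / 3
V = 1466.08
1466.08 mm^3


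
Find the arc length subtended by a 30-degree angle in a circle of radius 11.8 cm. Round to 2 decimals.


Shape: circular arc
Radius r = 11.8 cm, Angle = 30 degrees
Formula: L = (angle/360) * 2 * pi * r
2 * pi * r = 23.6 * pi
L = (30/360) * 23.6 * pi
L = 1.966667 * pi
L = 6.18
6.18 cm


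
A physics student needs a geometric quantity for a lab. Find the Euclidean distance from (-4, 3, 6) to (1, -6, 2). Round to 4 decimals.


3D distance between two points
P1 = (-4, 3, 6), P2 = (1, -6, 2)
Formula: d = sqrt((x2-x1)^2 + (y2-y1)^2 + (z2-z1)^2)
dx = 1 - -4 = 5
dy = -6 - 3 = -9
dz = 2 - 6 = -4
dx^2 + dy^2 + dz^2 = 25 + 81 + 16 = 122
d = sqrt(122)
d = 11.0454
11.0454 units


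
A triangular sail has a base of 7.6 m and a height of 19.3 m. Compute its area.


Shape: triangle
Base b = 7.6 m, Height h = 19.3 m
Formula: A = (1/2) * b * h
A = 0.5 * 7.6 * 19.3
A = 0.5 * 146.68
A = 73.34
73.34 m^2


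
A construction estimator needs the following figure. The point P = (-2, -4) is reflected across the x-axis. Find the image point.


Transformation: reflection
Original point: (-2, -4)
Rule for reflection over the x-axis: (x, y) -> (x, -y)
Apply: (-2, -4) -> (-2, 4)
(-2, 4)


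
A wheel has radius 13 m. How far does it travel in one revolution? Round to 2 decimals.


Shape: circle
Radius r = 13 m
Formula: C = 2 * pi * r
C = 2 * pi * 13
C = 26 * pi
C = 81.68
81.68 m


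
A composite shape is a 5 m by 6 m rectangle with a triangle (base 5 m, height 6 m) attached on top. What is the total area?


Composite shape: rectangle + triangle
Rectangle area = 5 * 6 = 30
Triangle area = 0.5 * 5 * 6 = 15
Total = 30 + 15
Total = 45
45 m^2


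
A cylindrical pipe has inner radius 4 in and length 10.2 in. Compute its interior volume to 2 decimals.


Shape: cylinder
Radius r = 4 in, Height h = 10.2 in
Formula: V = pi * r^2 * h
r^2 = 16
V = pi * 16 * 10.2
V = 163.2 * pi
V = 512.71
512.71 in^3


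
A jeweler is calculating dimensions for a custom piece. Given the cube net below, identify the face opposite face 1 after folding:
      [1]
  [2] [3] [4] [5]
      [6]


Net: cross layout. Take square 3 as the base (bottom).
Fold the four squares in the horizontal row up around 3: 2 -> left, 4 -> right, 5 wraps to the top.
Fold 1 and 6 up from 3: 1 -> back, 6 -> front.
Opposite pairs are therefore: (1, 6), (2, 4), (3, 5).
Face 1 is opposite face 6.
face 6


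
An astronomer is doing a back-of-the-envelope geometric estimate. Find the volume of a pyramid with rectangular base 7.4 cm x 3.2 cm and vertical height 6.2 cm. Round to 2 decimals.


Shape: rectangular pyramid
Base: 7.4 cm x 3.2 cm, Height h = 6.2 cm
Formula: V = (1/3) * base_area * h
base_area = 7.4 * 3.2 = 23.68
base_area * h = 23.68 * 6.2 = 146.816
V = 146.816 / 3
V = 48.94
48.94 cm^3


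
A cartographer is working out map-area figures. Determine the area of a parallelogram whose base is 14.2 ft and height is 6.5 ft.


Shape: parallelogram
Base b = 14.2 ft, Height h = 6.5 ft
Formula: A = b * h
A = 14.2 * 6.5
A = 92.3
92.3 ft^2


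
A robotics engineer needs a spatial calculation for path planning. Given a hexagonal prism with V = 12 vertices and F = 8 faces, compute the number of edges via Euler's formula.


Polyhedron: hexagonal prism
Euler's formula for convex polyhedra: V - E + F = 2
Given: V = 12 vertices and F = 8 faces
Solve for E:
E = V + F - 2 = 12 + 8 - 2 = 18
18 edges


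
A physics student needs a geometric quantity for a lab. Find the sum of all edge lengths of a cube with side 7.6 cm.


Shape: cube
Side s = 7.6 cm
A cube has 12 edges, all equal.
Formula: total edge length = 12 * s
Total = 12 * 7.6
Total = 91.2
91.2 cm


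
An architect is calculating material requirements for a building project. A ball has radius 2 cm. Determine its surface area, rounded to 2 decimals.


Shape: sphere
Radius r = 2 cm
Formula: SA = 4 * pi * r^2
r^2 = 4
SA = 4 * pi * 4
SA = 16 * pi
SA = 50.27
50.27 cm^2


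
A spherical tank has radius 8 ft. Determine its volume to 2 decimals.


Shape: sphere
Radius r = 8 ft
Formula: V = (4/3) * pi * r^3
r^3 = 512
(4/3) * 512 = 682.666667
V = 682.666667 * pi
V = 2144.66
2144.66 ft^3


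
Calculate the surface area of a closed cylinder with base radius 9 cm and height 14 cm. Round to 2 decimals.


Shape: closed cylinder
Radius r = 9 cm, Height h = 14 cm
Formula: SA = 2*pi*r^2 + 2*pi*r*h = 2*pi*r*(r + h)
r + h = 23
2 * r * (r + h) = 2 * 9 * 23 = 414
SA = 414 * pi
SA = 1300.62
1300.62 cm^2


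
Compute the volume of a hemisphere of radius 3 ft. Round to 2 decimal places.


Shape: hemisphere (half of a sphere)
Radius r = 3 ft
Formula: V = (1/2) * (4/3) * pi * r^3 = (2/3) * pi * r^3
r^3 = 27
(2/3) * 27 = 18
V = 18 * pi
V = 56.55
56.55 ft^3


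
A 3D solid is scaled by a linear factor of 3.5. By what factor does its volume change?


Linear scale factor k = 3.5
Rule: under a linear scaling by k, volumes scale by k^3.
k^3 = 3.5 * 3.5 * 3.5
k^3 = 12.25 * 3.5
k^3 = 42.875
Volume scales by a factor of 42.875.
42.875 (dimensionless)


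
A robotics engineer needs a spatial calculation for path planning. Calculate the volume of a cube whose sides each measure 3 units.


Shape: cube
Side s = 3 units
Formula: V = s^3
V = 3 * 3 * 3
V = 9 * 3
V = 27
27 units^3


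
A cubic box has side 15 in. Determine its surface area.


Shape: cube
Side s = 15 in
A cube has 6 square faces.
Formula: SA = 6 * s^2
s^2 = 225
SA = 6 * 225
SA = 1350
1350 in^2


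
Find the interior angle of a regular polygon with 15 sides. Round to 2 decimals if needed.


Shape: regular pentadecagon (15 sides)
Formula: interior angle = (n - 2) * 180 / n
(n - 2) = 13
(n - 2) * 180 = 2340
angle = 2340 / 15
angle = 156
156 degrees


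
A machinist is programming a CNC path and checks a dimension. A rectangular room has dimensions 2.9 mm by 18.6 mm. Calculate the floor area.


Shape: rectangle
Length l = 2.9 mm, Width w = 18.6 mm
Formula: A = l * w
A = 2.9 * 18.6
A = 53.94
53.94 mm^2


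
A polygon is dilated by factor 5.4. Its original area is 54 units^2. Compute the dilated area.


Linear scale factor k = 5.4
Original area = 54 units^2
Rule: under a linear scaling by k, areas scale by k^2.
k^2 = 5.4^2 = 29.16
New area = 54 * 29.16
New area = 1574.64
1574.64 units^2


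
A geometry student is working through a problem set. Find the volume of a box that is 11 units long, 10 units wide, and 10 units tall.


Shape: rectangular prism
l = 11 units, w = 10 units, h = 10 units
Formula: V = l * w * h
V = 11 * 10 * 10
V = 110 * 10
V = 1100
1100 units^3


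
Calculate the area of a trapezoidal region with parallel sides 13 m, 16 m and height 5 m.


Shape: trapezoid
Parallel sides a = 13 m, b = 16 m; Height h = 5 m
Formula: A = (a + b) * h / 2
a + b = 13 + 16 = 29
A = 29 * 5 / 2
A = 145 / 2
A = 72.5
72.5 m^2


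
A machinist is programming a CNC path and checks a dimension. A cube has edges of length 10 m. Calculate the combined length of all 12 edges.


Shape: cube
Side s = 10 m
A cube has 12 edges, all equal.
Formula: total edge length = 12 * s
Total = 12 * 10
Total = 120
120 m


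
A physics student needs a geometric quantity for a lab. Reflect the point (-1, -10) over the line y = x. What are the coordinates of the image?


Transformation: reflection
Original point: (-1, -10)
Rule for reflection over y = x: (x, y) -> (y, x)
Apply: (-1, -10) -> (-10, -1)
(-10, -1)


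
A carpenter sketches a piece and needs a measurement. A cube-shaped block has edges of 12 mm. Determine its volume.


Shape: cube
Side s = 12 mm
Formula: V = s^3
V = 12 * 12 * 12
V = 144 * 12
V = 1728
1728 mm^3


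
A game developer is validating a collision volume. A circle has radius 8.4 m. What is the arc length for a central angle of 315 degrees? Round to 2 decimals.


Shape: circular arc
Radius r = 8.4 m, Angle = 315 degrees
Formula: L = (angle/360) * 2 * pi * r
2 * pi * r = 16.8 * pi
L = (315/360) * 16.8 * pi
L = 14.7 * pi
L = 46.18
46.18 m


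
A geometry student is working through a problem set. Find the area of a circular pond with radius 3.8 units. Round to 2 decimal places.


Shape: circle
Radius r = 3.8 units
Formula: A = pi * r^2
r^2 = 3.8^2 = 14.44
A = pi * 14.44
A = 45.36
45.36 units^2


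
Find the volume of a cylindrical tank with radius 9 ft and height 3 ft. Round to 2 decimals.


Shape: cylinder
Radius r = 9 ft, Height h = 3 ft
Formula: V = pi * r^2 * h
r^2 = 81
V = pi * 81 * 3
V = 243 * pi
V = 763.41
763.41 ft^3


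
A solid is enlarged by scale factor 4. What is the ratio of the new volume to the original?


Linear scale factor k = 4
Rule: under a linear scaling by k, volumes scale by k^3.
k^3 = 4 * 4 * 4
k^3 = 16 * 4
k^3 = 64
Volume scales by a factor of 64.
64 (dimensionless)


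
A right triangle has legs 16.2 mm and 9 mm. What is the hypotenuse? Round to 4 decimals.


Shape: right triangle
Legs a = 16.2 mm, b = 9 mm
Formula: c = sqrt(a^2 + b^2)
a^2 = 262.44, b^2 = 81
a^2 + b^2 = 343.44
c = sqrt(343.44)
c = 18.5321
18.5321 mm


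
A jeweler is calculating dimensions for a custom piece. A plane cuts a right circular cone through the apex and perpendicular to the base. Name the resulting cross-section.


Solid: right circular cone
Cutting plane: through the apex and perpendicular to the base
Visualize the intersection of the plane with the solid's surface.
The boundary of the cut region is a isosceles triangle.
isosceles triangle


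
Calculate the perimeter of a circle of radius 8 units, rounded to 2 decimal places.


Shape: circle
Radius r = 8 units
Formula: C = 2 * pi * r
C = 2 * pi * 8
C = 16 * pi
C = 50.27
50.27 units


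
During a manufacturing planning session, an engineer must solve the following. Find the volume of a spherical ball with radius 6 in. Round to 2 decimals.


Shape: sphere
Radius r = 6 in
Formula: V = (4/3) * pi * r^3
r^3 = 216
(4/3) * 216 = 288
V = 288 * pi
V = 904.78
904.78 in^3


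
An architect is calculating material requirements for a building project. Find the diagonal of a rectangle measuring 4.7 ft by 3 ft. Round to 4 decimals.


Shape: rectangle (diagonal via Pythagoras)
Sides: 4.7 ft and 3 ft
Formula: d = sqrt(l^2 + w^2)
l^2 = 22.09, w^2 = 9
l^2 + w^2 = 31.09
d = sqrt(31.09)
d = 5.5758
5.5758 ft


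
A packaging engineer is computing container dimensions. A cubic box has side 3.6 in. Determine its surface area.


Shape: cube
Side s = 3.6 in
A cube has 6 square faces.
Formula: SA = 6 * s^2
s^2 = 12.96
SA = 6 * 12.96
SA = 77.76
77.76 in^2


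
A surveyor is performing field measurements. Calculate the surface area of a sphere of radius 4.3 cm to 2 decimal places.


Shape: sphere
Radius r = 4.3 cm
Formula: SA = 4 * pi * r^2
r^2 = 18.49
SA = 4 * pi * 18.49
SA = 73.96 * pi
SA = 232.35
232.35 cm^2


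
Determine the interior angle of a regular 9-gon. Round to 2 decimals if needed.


Shape: regular nonagon (9 sides)
Formula: interior angle = (n - 2) * 180 / n
(n - 2) = 7
(n - 2) * 180 = 1260
angle = 1260 / 9
angle = 140
140 degrees


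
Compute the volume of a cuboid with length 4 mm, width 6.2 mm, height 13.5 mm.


Shape: rectangular prism
l = 4 mm, w = 6.2 mm, h = 13.5 mm
Formula: V = l * w * h
V = 4 * 6.2 * 13.5
V = 24.8 * 13.5
V = 334.8
334.8 mm^3


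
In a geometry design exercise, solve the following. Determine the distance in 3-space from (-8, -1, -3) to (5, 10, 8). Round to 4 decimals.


3D distance between two points
P1 = (-8, -1, -3), P2 = (5, 10, 8)
Formula: d = sqrt((x2-x1)^2 + (y2-y1)^2 + (z2-z1)^2)
dx = 5 - -8 = 13
dy = 10 - -1 = 11
dz = 8 - -3 = 11
dx^2 + dy^2 + dz^2 = 169 + 121 + 121 = 411
d = sqrt(411)
d = 20.2731
20.2731 units


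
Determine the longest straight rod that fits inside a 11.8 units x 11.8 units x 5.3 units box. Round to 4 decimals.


Shape: rectangular box (space diagonal)
l = 11.8 units, w = 11.8 units, h = 5.3 units
Visualize: the diagonal of the base, then a right triangle with that diagonal and the height.
Formula: d = sqrt(l^2 + w^2 + h^2)
l^2 + w^2 + h^2 = 139.24 + 139.24 + 28.09 = 306.57
d = sqrt(306.57)
d = 17.5091
17.5091 units


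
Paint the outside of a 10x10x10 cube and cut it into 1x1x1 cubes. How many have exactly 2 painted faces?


Large cube: 10 x 10 x 10, cut into unit cubes.
n = 10, so n - 2 = 8
Cubes with 2 painted faces lie along the edges, excluding corners.
A cube has 12 edges; each contributes (n - 2) = 8 such cubes.
Count = 12 * 8 = 96
96 unit cubes


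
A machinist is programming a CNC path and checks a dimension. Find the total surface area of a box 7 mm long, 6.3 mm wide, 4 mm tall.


Shape: rectangular prism
l = 7 mm, w = 6.3 mm, h = 4 mm
Formula: SA = 2(lw + lh + wh)
lw = 44.1, lh = 28, wh = 25.2
lw + lh + wh = 97.3
SA = 2 * 97.3
SA = 194.6
194.6 mm^2


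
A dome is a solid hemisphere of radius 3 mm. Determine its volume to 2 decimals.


Shape: hemisphere (half of a sphere)
Radius r = 3 mm
Formula: V = (1/2) * (4/3) * pi * r^3 = (2/3) * pi * r^3
r^3 = 27
(2/3) * 27 = 18
V = 18 * pi
V = 56.55
56.55 mm^3


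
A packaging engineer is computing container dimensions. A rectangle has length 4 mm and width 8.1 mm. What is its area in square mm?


Shape: rectangle
Length l = 4 mm, Width w = 8.1 mm
Formula: A = l * w
A = 4 * 8.1
A = 32.4
32.4 mm^2


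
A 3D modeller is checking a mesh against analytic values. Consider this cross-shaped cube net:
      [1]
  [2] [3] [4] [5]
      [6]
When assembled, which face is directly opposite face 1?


Net: cross layout. Take square 3 as the base (bottom).
Fold the four squares in the horizontal row up around 3: 2 -> left, 4 -> right, 5 wraps to the top.
Fold 1 and 6 up from 3: 1 -> back, 6 -> front.
Opposite pairs are therefore: (1, 6), (2, 4), (3, 5).
Face 1 is opposite face 6.
face 6


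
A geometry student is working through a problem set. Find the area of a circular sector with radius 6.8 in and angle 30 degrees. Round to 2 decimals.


Shape: circular sector
Radius r = 6.8 in, Angle = 30 degrees
Formula: A = (angle/360) * pi * r^2
r^2 = 46.24
Fraction of circle = 30/360
A = (30/360) * pi * 46.24
A = 3.853333 * pi
A = 12.11
12.11 in^2


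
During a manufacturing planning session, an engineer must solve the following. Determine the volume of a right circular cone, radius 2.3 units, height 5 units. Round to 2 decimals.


Shape: cone
Radius r = 2.3 units, Height h = 5 units
Formula: V = (1/3) * pi * r^2 * h
r^2 = 5.29
pi * r^2 * h = pi * 5.29 * 5 = 26.45 * pi
V = 26.45 * pi / 3
V = 27.7
27.7 units^3


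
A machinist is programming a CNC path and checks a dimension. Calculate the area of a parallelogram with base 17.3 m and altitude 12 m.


Shape: parallelogram
Base b = 17.3 m, Height h = 12 m
Formula: A = b * h
A = 17.3 * 12
A = 207.6
207.6 m^2


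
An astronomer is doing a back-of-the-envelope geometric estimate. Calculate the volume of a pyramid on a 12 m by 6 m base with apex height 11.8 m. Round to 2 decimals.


Shape: rectangular pyramid
Base: 12 m x 6 m, Height h = 11.8 m
Formula: V = (1/3) * base_area * h
base_area = 12 * 6 = 72
base_area * h = 72 * 11.8 = 849.6
V = 849.6 / 3
V = 283.2
283.2 m^3


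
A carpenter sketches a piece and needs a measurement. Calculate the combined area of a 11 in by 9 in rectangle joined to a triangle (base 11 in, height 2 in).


Composite shape: rectangle + triangle
Rectangle area = 11 * 9 = 99
Triangle area = 0.5 * 11 * 2 = 11
Total = 99 + 11
Total = 110
110 in^2


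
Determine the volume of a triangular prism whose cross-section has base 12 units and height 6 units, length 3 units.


Shape: triangular prism
Triangle base = 12 units, triangle height = 6 units, prism length L = 3 units
Formula: V = (1/2 * b * h_tri) * L
Cross-section area = 0.5 * 12 * 6 = 36
V = 36 * 3
V = 108
108 units^3


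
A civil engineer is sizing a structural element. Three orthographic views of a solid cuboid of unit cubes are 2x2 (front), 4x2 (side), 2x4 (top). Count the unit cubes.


Orthographic views of a solid rectangular block:
Front view 2 x 2 -> length = 2, height = 2
Side view 4 x 2 -> width = 4, height = 2 (consistent)
Top view 2 x 4 -> confirms length = 2, width = 4
The block is 2 x 4 x 2.
Total unit cubes = 2 * 4 * 2 = 16
16 unit cubes


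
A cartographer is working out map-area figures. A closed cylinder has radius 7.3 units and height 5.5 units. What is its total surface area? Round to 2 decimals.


Shape: closed cylinder
Radius r = 7.3 units, Height h = 5.5 units
Formula: SA = 2*pi*r^2 + 2*pi*r*h = 2*pi*r*(r + h)
r + h = 12.8
2 * r * (r + h) = 2 * 7.3 * 12.8 = 186.88
SA = 186.88 * pi
SA = 587.1
587.1 units^2


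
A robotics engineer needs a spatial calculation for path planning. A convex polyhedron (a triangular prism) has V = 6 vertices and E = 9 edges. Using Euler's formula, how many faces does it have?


Polyhedron: triangular prism
Euler's formula for convex polyhedra: V - E + F = 2
Given: V = 6 vertices and E = 9 edges
Solve for F:
F = 2 + E - V = 2 + 9 - 6 = 5
5 faces


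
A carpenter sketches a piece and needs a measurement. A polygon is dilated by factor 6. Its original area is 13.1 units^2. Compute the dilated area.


Linear scale factor k = 6
Original area = 13.1 units^2
Rule: under a linear scaling by k, areas scale by k^2.
k^2 = 6^2 = 36
New area = 13.1 * 36
New area = 471.6
471.6 units^2


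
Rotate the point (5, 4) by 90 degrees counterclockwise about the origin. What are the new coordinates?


Transformation: rotation about the origin
Original point: (5, 4)
Rule for 90 deg counterclockwise: (x, y) -> (-y, x)
Apply: (5, 4) -> (-4, 5)
(-4, 5)


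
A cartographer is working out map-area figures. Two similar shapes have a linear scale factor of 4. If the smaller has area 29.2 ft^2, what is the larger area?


Linear scale factor k = 4
Original area = 29.2 ft^2
Rule: under a linear scaling by k, areas scale by k^2.
k^2 = 4^2 = 16
New area = 29.2 * 16
New area = 467.2
467.2 ft^2


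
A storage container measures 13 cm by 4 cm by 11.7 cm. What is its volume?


Shape: rectangular prism
l = 13 cm, w = 4 cm, h = 11.7 cm
Formula: V = l * w * h
V = 13 * 4 * 11.7
V = 52 * 11.7
V = 608.4
608.4 cm^3


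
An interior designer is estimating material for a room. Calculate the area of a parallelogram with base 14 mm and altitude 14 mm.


Shape: parallelogram
Base b = 14 mm, Height h = 14 mm
Formula: A = b * h
A = 14 * 14
A = 196
196 mm^2


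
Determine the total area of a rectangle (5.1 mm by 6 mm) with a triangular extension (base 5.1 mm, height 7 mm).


Composite shape: rectangle + triangle
Rectangle area = 5.1 * 6 = 30.6
Triangle area = 0.5 * 5.1 * 7 = 17.85
Total = 30.6 + 17.85
Total = 48.45
48.45 mm^2


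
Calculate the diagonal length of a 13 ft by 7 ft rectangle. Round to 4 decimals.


Shape: rectangle (diagonal via Pythagoras)
Sides: 13 ft and 7 ft
Formula: d = sqrt(l^2 + w^2)
l^2 = 169, w^2 = 49
l^2 + w^2 = 218
d = sqrt(218)
d = 14.7648
14.7648 ft


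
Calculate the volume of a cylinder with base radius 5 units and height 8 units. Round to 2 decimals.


Shape: cylinder
Radius r = 5 units, Height h = 8 units
Formula: V = pi * r^2 * h
r^2 = 25
V = pi * 25 * 8
V = 200 * pi
V = 628.32
628.32 units^3


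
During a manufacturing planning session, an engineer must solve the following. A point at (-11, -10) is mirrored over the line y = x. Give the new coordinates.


Transformation: reflection
Original point: (-11, -10)
Rule for reflection over y = x: (x, y) -> (y, x)
Apply: (-11, -10) -> (-10, -11)
(-10, -11)


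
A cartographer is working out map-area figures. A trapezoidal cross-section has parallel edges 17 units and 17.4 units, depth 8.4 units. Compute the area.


Shape: trapezoid
Parallel sides a = 17 units, b = 17.4 units; Height h = 8.4 units
Formula: A = (a + b) * h / 2
a + b = 17 + 17.4 = 34.4
A = 34.4 * 8.4 / 2
A = 288.96 / 2
A = 144.48
144.48 units^2


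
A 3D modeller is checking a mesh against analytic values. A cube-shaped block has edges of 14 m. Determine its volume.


Shape: cube
Side s = 14 m
Formula: V = s^3
V = 14 * 14 * 14
V = 196 * 14
V = 2744
2744 m^3


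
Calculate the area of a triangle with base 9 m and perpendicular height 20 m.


Shape: triangle
Base b = 9 m, Height h = 20 m
Formula: A = (1/2) * b * h
A = 0.5 * 9 * 20
A = 0.5 * 180
A = 90
90 m^2


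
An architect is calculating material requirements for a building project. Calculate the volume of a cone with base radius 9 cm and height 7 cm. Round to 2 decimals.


Shape: cone
Radius r = 9 cm, Height h = 7 cm
Formula: V = (1/3) * pi * r^2 * h
r^2 = 81
pi * r^2 * h = pi * 81 * 7 = 567 * pi
V = 567 * pi / 3
V = 593.76
593.76 cm^3


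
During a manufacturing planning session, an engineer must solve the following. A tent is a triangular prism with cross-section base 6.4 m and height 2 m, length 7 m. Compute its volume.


Shape: triangular prism
Triangle base = 6.4 m, triangle height = 2 m, prism length L = 7 m
Formula: V = (1/2 * b * h_tri) * L
Cross-section area = 0.5 * 6.4 * 2 = 6.4
V = 6.4 * 7
V = 44.8
44.8 m^3


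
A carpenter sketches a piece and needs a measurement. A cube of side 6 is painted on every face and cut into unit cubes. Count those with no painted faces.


Large cube: 6 x 6 x 6, cut into unit cubes.
n = 6, so n - 2 = 4
Unpainted cubes form the interior (n - 2)^3 block.
(n - 2)^3 = 4^3 = 64
64 unit cubes


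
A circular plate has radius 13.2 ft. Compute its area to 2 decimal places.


Shape: circle
Radius r = 13.2 ft
Formula: A = pi * r^2
r^2 = 13.2^2 = 174.24
A = pi * 174.24
A = 547.39
547.39 ft^2


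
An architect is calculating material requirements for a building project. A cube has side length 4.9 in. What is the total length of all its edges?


Shape: cube
Side s = 4.9 in
A cube has 12 edges, all equal.
Formula: total edge length = 12 * s
Total = 12 * 4.9
Total = 58.8
58.8 in


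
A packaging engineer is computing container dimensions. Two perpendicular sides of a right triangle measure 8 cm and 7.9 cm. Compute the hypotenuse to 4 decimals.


Shape: right triangle
Legs a = 8 cm, b = 7.9 cm
Formula: c = sqrt(a^2 + b^2)
a^2 = 64, b^2 = 62.41
a^2 + b^2 = 126.41
c = sqrt(126.41)
c = 11.2432
11.2432 cm


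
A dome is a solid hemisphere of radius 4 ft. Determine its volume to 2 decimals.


Shape: hemisphere (half of a sphere)
Radius r = 4 ft
Formula: V = (1/2) * (4/3) * pi * r^3 = (2/3) * pi * r^3
r^3 = 64
(2/3) * 64 = 42.666667
V = 42.666667 * pi
V = 134.04
134.04 ft^3


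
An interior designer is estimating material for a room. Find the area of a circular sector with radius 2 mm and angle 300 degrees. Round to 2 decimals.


Shape: circular sector
Radius r = 2 mm, Angle = 300 degrees
Formula: A = (angle/360) * pi * r^2
r^2 = 4
Fraction of circle = 300/360
A = (300/360) * pi * 4
A = 3.333333 * pi
A = 10.47
10.47 mm^2


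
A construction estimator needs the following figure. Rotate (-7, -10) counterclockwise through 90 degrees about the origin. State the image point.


Transformation: rotation about the origin
Original point: (-7, -10)
Rule for 90 deg counterclockwise: (x, y) -> (-y, x)
Apply: (-7, -10) -> (10, -7)
(10, -7)


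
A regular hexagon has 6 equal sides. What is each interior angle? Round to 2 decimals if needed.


Shape: regular hexagon (6 sides)
Formula: interior angle = (n - 2) * 180 / n
(n - 2) = 4
(n - 2) * 180 = 720
angle = 720 / 6
angle = 120
120 degrees


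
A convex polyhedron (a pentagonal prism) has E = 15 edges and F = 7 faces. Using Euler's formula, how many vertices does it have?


Polyhedron: pentagonal prism
Euler's formula for convex polyhedra: V - E + F = 2
Given: E = 15 edges and F = 7 faces
Solve for V:
V = 2 + E - F = 2 + 15 - 7 = 10
10 vertices


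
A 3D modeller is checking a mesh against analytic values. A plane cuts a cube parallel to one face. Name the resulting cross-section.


Solid: cube
Cutting plane: parallel to one face
Visualize the intersection of the plane with the solid's surface.
The boundary of the cut region is a square.
square


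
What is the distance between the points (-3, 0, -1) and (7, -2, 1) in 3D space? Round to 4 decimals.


3D distance between two points
P1 = (-3, 0, -1), P2 = (7, -2, 1)
Formula: d = sqrt((x2-x1)^2 + (y2-y1)^2 + (z2-z1)^2)
dx = 7 - -3 = 10
dy = -2 - 0 = -2
dz = 1 - -1 = 2
dx^2 + dy^2 + dz^2 = 100 + 4 + 4 = 108
d = sqrt(108)
d = 10.3923
10.3923 units


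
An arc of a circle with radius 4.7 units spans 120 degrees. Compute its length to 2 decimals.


Shape: circular arc
Radius r = 4.7 units, Angle = 120 degrees
Formula: L = (angle/360) * 2 * pi * r
2 * pi * r = 9.4 * pi
L = (120/360) * 9.4 * pi
L = 3.133333 * pi
L = 9.84
9.84 units


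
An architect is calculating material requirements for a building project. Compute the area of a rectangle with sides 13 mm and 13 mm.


Shape: rectangle
Length l = 13 mm, Width w = 13 mm
Formula: A = l * w
A = 13 * 13
A = 169
169 mm^2


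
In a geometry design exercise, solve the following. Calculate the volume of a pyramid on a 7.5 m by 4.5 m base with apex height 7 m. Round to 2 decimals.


Shape: rectangular pyramid
Base: 7.5 m x 4.5 m, Height h = 7 m
Formula: V = (1/3) * base_area * h
base_area = 7.5 * 4.5 = 33.75
base_area * h = 33.75 * 7 = 236.25
V = 236.25 / 3
V = 78.75
78.75 m^3


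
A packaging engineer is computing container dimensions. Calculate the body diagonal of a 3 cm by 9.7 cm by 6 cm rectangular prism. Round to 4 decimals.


Shape: rectangular box (space diagonal)
l = 3 cm, w = 9.7 cm, h = 6 cm
Visualize: the diagonal of the base, then a right triangle with that diagonal and the height.
Formula: d = sqrt(l^2 + w^2 + h^2)
l^2 + w^2 + h^2 = 9 + 94.09 + 36 = 139.09
d = sqrt(139.09)
d = 11.7936
11.7936 cm


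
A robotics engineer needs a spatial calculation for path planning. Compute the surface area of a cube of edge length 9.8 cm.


Shape: cube
Side s = 9.8 cm
A cube has 6 square faces.
Formula: SA = 6 * s^2
s^2 = 96.04
SA = 6 * 96.04
SA = 576.24
576.24 cm^2


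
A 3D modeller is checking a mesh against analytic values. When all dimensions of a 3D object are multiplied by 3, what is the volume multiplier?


Linear scale factor k = 3
Rule: under a linear scaling by k, volumes scale by k^3.
k^3 = 3 * 3 * 3
k^3 = 9 * 3
k^3 = 27
Volume scales by a factor of 27.
27 (dimensionless)


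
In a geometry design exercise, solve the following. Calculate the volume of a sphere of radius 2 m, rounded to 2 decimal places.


Shape: sphere
Radius r = 2 m
Formula: V = (4/3) * pi * r^3
r^3 = 8
(4/3) * 8 = 10.666667
V = 10.666667 * pi
V = 33.51
33.51 m^3


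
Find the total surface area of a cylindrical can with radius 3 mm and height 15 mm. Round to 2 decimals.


Shape: closed cylinder
Radius r = 3 mm, Height h = 15 mm
Formula: SA = 2*pi*r^2 + 2*pi*r*h = 2*pi*r*(r + h)
r + h = 18
2 * r * (r + h) = 2 * 3 * 18 = 108
SA = 108 * pi
SA = 339.29
339.29 mm^2


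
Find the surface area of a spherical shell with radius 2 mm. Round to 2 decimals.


Shape: sphere
Radius r = 2 mm
Formula: SA = 4 * pi * r^2
r^2 = 4
SA = 4 * pi * 4
SA = 16 * pi
SA = 50.27
50.27 mm^2


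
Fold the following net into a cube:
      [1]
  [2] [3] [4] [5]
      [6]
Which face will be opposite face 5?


Net: cross layout. Take square 3 as the base (bottom).
Fold the four squares in the horizontal row up around 3: 2 -> left, 4 -> right, 5 wraps to the top.
Fold 1 and 6 up from 3: 1 -> back, 6 -> front.
Opposite pairs are therefore: (1, 6), (2, 4), (3, 5).
Face 5 is opposite face 3.
face 3


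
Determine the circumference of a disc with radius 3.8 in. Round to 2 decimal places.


Shape: circle
Radius r = 3.8 in
Formula: C = 2 * pi * r
C = 2 * pi * 3.8
C = 7.6 * pi
C = 23.88
23.88 in


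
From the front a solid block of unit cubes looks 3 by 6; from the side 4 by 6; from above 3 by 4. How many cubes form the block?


Orthographic views of a solid rectangular block:
Front view 3 x 6 -> length = 3, height = 6
Side view 4 x 6 -> width = 4, height = 6 (consistent)
Top view 3 x 4 -> confirms length = 3, width = 4
The block is 3 x 4 x 6.
Total unit cubes = 3 * 4 * 6 = 72
72 unit cubes


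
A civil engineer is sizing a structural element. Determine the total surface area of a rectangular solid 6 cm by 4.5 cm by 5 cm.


Shape: rectangular prism
l = 6 cm, w = 4.5 cm, h = 5 cm
Formula: SA = 2(lw + lh + wh)
lw = 27, lh = 30, wh = 22.5
lw + lh + wh = 79.5
SA = 2 * 79.5
SA = 159
159 cm^2
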